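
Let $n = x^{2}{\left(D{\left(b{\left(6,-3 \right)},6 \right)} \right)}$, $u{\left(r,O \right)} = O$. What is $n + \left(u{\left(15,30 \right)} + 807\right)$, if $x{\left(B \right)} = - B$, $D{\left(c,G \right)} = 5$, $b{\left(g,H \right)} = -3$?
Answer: $862$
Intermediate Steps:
$n = 25$ ($n = \left(\left(-1\right) 5\right)^{2} = \left(-5\right)^{2} = 25$)
$n + \left(u{\left(15,30 \right)} + 807\right) = 25 + \left(30 + 807\right) = 25 + 837 = 862$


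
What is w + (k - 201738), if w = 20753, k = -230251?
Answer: -411236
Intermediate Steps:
w + (k - 201738) = 20753 + (-230251 - 201738) = 20753 - 431989 = -411236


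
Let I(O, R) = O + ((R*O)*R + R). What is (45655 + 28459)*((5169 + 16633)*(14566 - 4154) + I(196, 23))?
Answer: 16831758319278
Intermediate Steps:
I(O, R) = O + R + O*R² (I(O, R) = O + ((O*R)*R + R) = O + (O*R² + R) = O + (R + O*R²) = O + R + O*R²)
(45655 + 28459)*((5169 + 16633)*(14566 - 4154) + I(196, 23)) = (45655 + 28459)*((5169 + 16633)*(14566 - 4154) + (196 + 23 + 196*23²)) = 74114*(21802*10412 + (196 + 23 + 196*529)) = 74114*(227002424 + (196 + 23 + 103684)) = 74114*(227002424 + 103903) = 74114*227106327 = 16831758319278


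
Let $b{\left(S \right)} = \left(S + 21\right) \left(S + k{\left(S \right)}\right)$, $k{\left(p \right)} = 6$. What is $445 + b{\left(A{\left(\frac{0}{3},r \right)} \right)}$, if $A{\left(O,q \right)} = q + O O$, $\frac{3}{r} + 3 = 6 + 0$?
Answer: $599$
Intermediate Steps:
$r = 1$ ($r = \frac{3}{-3 + \left(6 + 0\right)} = \frac{3}{-3 + 6} = \frac{3}{3} = 3 \cdot \frac{1}{3} = 1$)
$A{\left(O,q \right)} = q + O^{2}$
$b{\left(S \right)} = \left(6 + S\right) \left(21 + S\right)$ ($b{\left(S \right)} = \left(S + 21\right) \left(S + 6\right) = \left(21 + S\right) \left(6 + S\right) = \left(6 + S\right) \left(21 + S\right)$)
$445 + b{\left(A{\left(\frac{0}{3},r \right)} \right)} = 445 + \left(126 + \left(1 + \left(\frac{0}{3}\right)^{2}\right)^{2} + 27 \left(1 + \left(\frac{0}{3}\right)^{2}\right)\right) = 445 + \left(126 + \left(1 + \left(0 \cdot \frac{1}{3}\right)^{2}\right)^{2} + 27 \left(1 + \left(0 \cdot \frac{1}{3}\right)^{2}\right)\right) = 445 + \left(126 + \left(1 + 0^{2}\right)^{2} + 27 \left(1 + 0^{2}\right)\right) = 445 + \left(126 + \left(1 + 0\right)^{2} + 27 \left(1 + 0\right)\right) = 445 + \left(126 + 1^{2} + 27 \cdot 1\right) = 445 + \left(126 + 1 + 27\right) = 445 + 154 = 599$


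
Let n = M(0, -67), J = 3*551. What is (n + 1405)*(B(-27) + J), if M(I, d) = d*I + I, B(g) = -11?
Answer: 2307010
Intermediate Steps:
J = 1653
M(I, d) = I + I*d (M(I, d) = I*d + I = I + I*d)
n = 0 (n = 0*(1 - 67) = 0*(-66) = 0)
(n + 1405)*(B(-27) + J) = (0 + 1405)*(-11 + 1653) = 1405*1642 = 2307010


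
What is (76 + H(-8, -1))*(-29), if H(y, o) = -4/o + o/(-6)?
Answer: -13949/6 ≈ -2324.8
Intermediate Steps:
H(y, o) = -4/o - o/6 (H(y, o) = -4/o + o*(-1/6) = -4/o - o/6)
(76 + H(-8, -1))*(-29) = (76 + (-4/(-1) - 1/6*(-1)))*(-29) = (76 + (-4*(-1) + 1/6))*(-29) = (76 + (4 + 1/6))*(-29) = (76 + 25/6)*(-29) = (481/6)*(-29) = -13949/6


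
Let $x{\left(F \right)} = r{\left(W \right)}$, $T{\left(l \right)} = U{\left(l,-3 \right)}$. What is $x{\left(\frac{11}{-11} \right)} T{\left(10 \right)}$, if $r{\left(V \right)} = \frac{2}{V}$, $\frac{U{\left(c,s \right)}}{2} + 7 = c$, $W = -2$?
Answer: $-6$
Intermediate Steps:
$U{\left(c,s \right)} = -14 + 2 c$
$T{\left(l \right)} = -14 + 2 l$
$x{\left(F \right)} = -1$ ($x{\left(F \right)} = \frac{2}{-2} = 2 \left(- \frac{1}{2}\right) = -1$)
$x{\left(\frac{11}{-11} \right)} T{\left(10 \right)} = - (-14 + 2 \cdot 10) = - (-14 + 20) = \left(-1\right) 6 = -6$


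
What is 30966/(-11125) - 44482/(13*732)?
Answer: -394767353/52932750 ≈ -7.4579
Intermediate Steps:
30966/(-11125) - 44482/(13*732) = 30966*(-1/11125) - 44482/9516 = -30966/11125 - 44482*1/9516 = -30966/11125 - 22241/4758 = -394767353/52932750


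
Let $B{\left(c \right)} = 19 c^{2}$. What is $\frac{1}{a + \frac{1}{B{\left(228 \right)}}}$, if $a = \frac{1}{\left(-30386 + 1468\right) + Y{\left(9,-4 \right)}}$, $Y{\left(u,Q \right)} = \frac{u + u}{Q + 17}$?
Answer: $- \frac{92822682384}{3116033} \approx -29789.0$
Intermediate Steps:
$Y{\left(u,Q \right)} = \frac{2 u}{17 + Q}$
$a = - \frac{13}{375916}$ ($a = \frac{1}{\left(-30386 + 1468\right) + 2 \cdot 9 \frac{1}{17 - 4}} = \frac{1}{-28918 + 2 \cdot 9 \cdot \frac{1}{13}} = \frac{1}{-28918 + \frac{18}{13}} = \frac{1}{- \frac{375916}{13}} = - \frac{13}{375916} \approx -3.4582 \cdot 10^{-5}$)
$\frac{1}{a + \frac{1}{B{\left(228 \right)}}} = \frac{1}{- \frac{13}{375916} + \frac{1}{19 \cdot 228^{2}}} = \frac{1}{- \frac{13}{375916} + \frac{1}{19 \cdot 51984}} = \frac{1}{- \frac{13}{375916} + \frac{1}{987696}} = \frac{1}{- \frac{3116033}{92822682384}} = - \frac{92822682384}{3116033}$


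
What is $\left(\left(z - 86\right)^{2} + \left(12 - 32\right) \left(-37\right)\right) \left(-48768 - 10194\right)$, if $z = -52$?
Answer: $-1166504208$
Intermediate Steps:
$\left(\left(z - 86\right)^{2} + \left(12 - 32\right) \left(-37\right)\right) \left(-48768 - 10194\right) = \left(\left(-52 - 86\right)^{2} + \left(12 - 32\right) \left(-37\right)\right) \left(-48768 - 10194\right) = \left(\left(-138\right)^{2} - -740\right) \left(-58962\right) = \left(19044 + 740\right) \left(-58962\right) = 19784 \left(-58962\right) = -1166504208$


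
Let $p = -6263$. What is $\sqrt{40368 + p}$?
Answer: $\sqrt{34105} \approx 184.68$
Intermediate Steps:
$\sqrt{40368 + p} = \sqrt{40368 - 6263} = \sqrt{34105}$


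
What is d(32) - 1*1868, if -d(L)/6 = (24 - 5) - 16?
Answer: -1886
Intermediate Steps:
d(L) = -18 (d(L) = -6*((24 - 5) - 16) = -6*(19 - 16) = -6*3 = -18)
d(32) - 1*1868 = -18 - 1*1868 = -18 - 1868 = -1886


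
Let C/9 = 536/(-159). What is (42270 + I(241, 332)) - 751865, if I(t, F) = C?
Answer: -37610143/53 ≈ -7.0963e+5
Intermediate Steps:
C = -1608/53 (C = 9*(536/(-159)) = 9*(536*(-1/159)) = 9*(-536/159) = -1608/53 ≈ -30.340)
I(t, F) = -1608/53
(42270 + I(241, 332)) - 751865 = (42270 - 1608/53) - 751865 = 2238702/53 - 751865 = -37610143/53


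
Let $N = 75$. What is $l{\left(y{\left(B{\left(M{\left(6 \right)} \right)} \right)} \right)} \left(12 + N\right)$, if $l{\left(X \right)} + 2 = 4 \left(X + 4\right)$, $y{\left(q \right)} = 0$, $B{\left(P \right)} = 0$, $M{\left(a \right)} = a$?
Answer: $1218$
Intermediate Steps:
$l{\left(X \right)} = 14 + 4 X$ ($l{\left(X \right)} = -2 + 4 \left(X + 4\right) = -2 + 4 \left(4 + X\right) = -2 + \left(16 + 4 X\right) = 14 + 4 X$)
$l{\left(y{\left(B{\left(M{\left(6 \right)} \right)} \right)} \right)} \left(12 + N\right) = \left(14 + 4 \cdot 0\right) \left(12 + 75\right) = \left(14 + 0\right) 87 = 14 \cdot 87 = 1218$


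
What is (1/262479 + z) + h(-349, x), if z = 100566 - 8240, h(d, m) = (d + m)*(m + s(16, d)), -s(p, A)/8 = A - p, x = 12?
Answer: -235117664081/262479 ≈ -8.9576e+5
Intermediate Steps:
s(p, A) = -8*A + 8*p (s(p, A) = -8*(A - p) = -8*A + 8*p)
h(d, m) = (d + m)*(128 + m - 8*d) (h(d, m) = (d + m)*(m + (-8*d + 8*16)) = (d + m)*(m + (-8*d + 128)) = (d + m)*(m + (128 - 8*d)) = (d + m)*(128 + m - 8*d))
z = 92326
(1/262479 + z) + h(-349, x) = (1/262479 + 92326) + (12² - 349*12 - 8*(-349)*(-16 - 349) - 8*12*(-16 - 349)) = (1/262479 + 92326) + (144 - 4188 - 8*(-349)*(-365) - 8*12*(-365)) = 24233636155/262479 + (144 - 4188 - 1019080 + 35040) = 24233636155/262479 - 988084 = -235117664081/262479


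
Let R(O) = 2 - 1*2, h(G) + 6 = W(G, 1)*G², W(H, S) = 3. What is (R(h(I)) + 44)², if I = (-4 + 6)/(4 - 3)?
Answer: 1936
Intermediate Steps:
I = 2 (I = 2/1 = 2*1 = 2)
h(G) = -6 + 3*G²
R(O) = 0 (R(O) = 2 - 2 = 0)
(R(h(I)) + 44)² = (0 + 44)² = 44² = 1936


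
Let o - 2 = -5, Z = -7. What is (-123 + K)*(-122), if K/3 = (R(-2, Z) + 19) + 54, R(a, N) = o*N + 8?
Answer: -22326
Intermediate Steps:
o = -3 (o = 2 - 5 = -3)
R(a, N) = 8 - 3*N (R(a, N) = -3*N + 8 = 8 - 3*N)
K = 306 (K = 3*(((8 - 3*(-7)) + 19) + 54) = 3*(((8 + 21) + 19) + 54) = 3*((29 + 19) + 54) = 3*(48 + 54) = 3*102 = 306)
(-123 + K)*(-122) = (-123 + 306)*(-122) = 183*(-122) = -22326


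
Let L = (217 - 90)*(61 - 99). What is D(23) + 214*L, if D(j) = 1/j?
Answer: -23753571/23 ≈ -1.0328e+6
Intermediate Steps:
L = -4826 (L = 127*(-38) = -4826)
D(23) + 214*L = 1/23 + 214*(-4826) = 1/23 - 1032764 = -23753571/23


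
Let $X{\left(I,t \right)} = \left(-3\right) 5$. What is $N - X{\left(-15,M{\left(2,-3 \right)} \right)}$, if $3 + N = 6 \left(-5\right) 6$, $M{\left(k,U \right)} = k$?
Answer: $-168$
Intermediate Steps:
$X{\left(I,t \right)} = -15$
$N = -183$ ($N = -3 + 6 \left(-5\right) 6 = -3 - 180 = -183$)
$N - X{\left(-15,M{\left(2,-3 \right)} \right)} = -183 - -15 = -183 + 15 = -168$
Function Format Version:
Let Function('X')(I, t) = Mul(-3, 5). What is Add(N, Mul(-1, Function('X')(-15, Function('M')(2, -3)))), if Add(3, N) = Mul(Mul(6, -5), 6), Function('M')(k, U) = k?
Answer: -168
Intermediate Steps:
Function('X')(I, t) = -15
N = -183 (N = Add(-3, Mul(Mul(6, -5), 6)) = Add(-3, Mul(-30, 6)) = Add(-3, -180) = -183)
Add(N, Mul(-1, Function('X')(-15, Function('M')(2, -3)))) = Add(-183, Mul(-1, -15)) = Add(-183, 15) = -168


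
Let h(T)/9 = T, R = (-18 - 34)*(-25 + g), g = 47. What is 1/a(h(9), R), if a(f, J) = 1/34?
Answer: 34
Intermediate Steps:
R = -1144 (R = (-18 - 34)*(-25 + 47) = -52*22 = -1144)
h(T) = 9*T
a(f, J) = 1/34
1/a(h(9), R) = 1/(1/34) = 34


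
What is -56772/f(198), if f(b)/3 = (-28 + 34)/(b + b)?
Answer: -1248984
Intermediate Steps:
f(b) = 9/b (f(b) = 3*((-28 + 34)/(b + b)) = 3*(6/((2*b))) = 3*(6*(1/(2*b))) = 3*(3/b) = 9/b)
-56772/f(198) = -56772/(9/198) = -56772/(9*(1/198)) = -56772/1/22 = -56772*22 = -1248984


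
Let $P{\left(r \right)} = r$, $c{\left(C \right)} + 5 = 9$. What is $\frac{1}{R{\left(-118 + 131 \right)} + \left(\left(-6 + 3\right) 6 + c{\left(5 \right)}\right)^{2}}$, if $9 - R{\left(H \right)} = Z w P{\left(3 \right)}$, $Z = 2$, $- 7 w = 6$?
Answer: $\frac{7}{1471} \approx 0.0047587$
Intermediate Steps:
$c{\left(C \right)} = 4$ ($c{\left(C \right)} = -5 + 9 = 4$)
$w = - \frac{6}{7}$ ($w = \left(- \frac{1}{7}\right) 6 = - \frac{6}{7} \approx -0.85714$)
$R{\left(H \right)} = \frac{99}{7}$ ($R{\left(H \right)} = 9 - 2 \left(- \frac{6}{7}\right) 3 = 9 - \left(- \frac{12}{7}\right) 3 = 9 - - \frac{36}{7} = 9 + \frac{36}{7} = \frac{99}{7}$)
$\frac{1}{R{\left(-118 + 131 \right)} + \left(\left(-6 + 3\right) 6 + c{\left(5 \right)}\right)^{2}} = \frac{1}{\frac{99}{7} + \left(\left(-6 + 3\right) 6 + 4\right)^{2}} = \frac{1}{\frac{99}{7} + \left(\left(-3\right) 6 + 4\right)^{2}} = \frac{1}{\frac{99}{7} + \left(-18 + 4\right)^{2}} = \frac{1}{\frac{99}{7} + \left(-14\right)^{2}} = \frac{1}{\frac{99}{7} + 196} = \frac{1}{\frac{1471}{7}} = \frac{7}{1471}$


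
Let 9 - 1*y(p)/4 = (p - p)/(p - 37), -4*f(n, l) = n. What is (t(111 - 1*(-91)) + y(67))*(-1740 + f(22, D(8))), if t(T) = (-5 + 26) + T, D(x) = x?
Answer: -904169/2 ≈ -4.5208e+5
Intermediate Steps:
f(n, l) = -n/4
y(p) = 36 (y(p) = 36 - 4*(p - p)/(p - 37) = 36 - 0/(-37 + p) = 36 - 4*0 = 36 + 0 = 36)
t(T) = 21 + T
(t(111 - 1*(-91)) + y(67))*(-1740 + f(22, D(8))) = ((21 + (111 - 1*(-91))) + 36)*(-1740 - ¼*22) = ((21 + (111 + 91)) + 36)*(-1740 - 11/2) = ((21 + 202) + 36)*(-3491/2) = (223 + 36)*(-3491/2) = 259*(-3491/2) = -904169/2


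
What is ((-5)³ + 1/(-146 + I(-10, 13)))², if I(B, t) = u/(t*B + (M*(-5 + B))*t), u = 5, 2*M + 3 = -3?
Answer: 2757977632656/176491225 ≈ 15627.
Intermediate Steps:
M = -3 (M = -3/2 + (½)*(-3) = -3/2 - 3/2 = -3)
I(B, t) = 5/(B*t + t*(15 - 3*B)) (I(B, t) = 5/(t*B + (-3*(-5 + B))*t) = 5/(B*t + (15 - 3*B)*t) = 5/(B*t + t*(15 - 3*B)))
((-5)³ + 1/(-146 + I(-10, 13)))² = ((-5)³ + 1/(-146 + 5/(13*(15 - 2*(-10)))))² = (-125 + 1/(-146 + 5*(1/13)/(15 + 20)))² = (-125 + 1/(-146 + 5*(1/13)/35))² = (-125 + 1/(-146 + 5*(1/13)*(1/35)))² = (-125 + 1/(-146 + 1/91))² = (-125 + 1/(-13285/91))² = (-125 - 91/13285)² = (-1660716/13285)² = 2757977632656/176491225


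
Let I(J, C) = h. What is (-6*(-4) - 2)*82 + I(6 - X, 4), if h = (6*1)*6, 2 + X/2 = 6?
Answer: 1840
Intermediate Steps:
X = 8 (X = -4 + 2*6 = -4 + 12 = 8)
h = 36 (h = 6*6 = 36)
I(J, C) = 36
(-6*(-4) - 2)*82 + I(6 - X, 4) = (-6*(-4) - 2)*82 + 36 = (24 - 2)*82 + 36 = 22*82 + 36 = 1804 + 36 = 1840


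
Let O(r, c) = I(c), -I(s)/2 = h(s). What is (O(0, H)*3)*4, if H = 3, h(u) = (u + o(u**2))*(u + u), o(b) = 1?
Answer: -576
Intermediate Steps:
h(u) = 2*u*(1 + u) (h(u) = (u + 1)*(u + u) = (1 + u)*(2*u) = 2*u*(1 + u))
I(s) = -4*s*(1 + s)
O(r, c) = -4*c*(1 + c)
(O(0, H)*3)*4 = (-4*3*(1 + 3)*3)*4 = (-4*3*4*3)*4 = -48*3*4 = -144*4 = -576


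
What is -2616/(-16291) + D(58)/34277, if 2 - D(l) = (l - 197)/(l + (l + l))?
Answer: 15610275685/97162749618 ≈ 0.16066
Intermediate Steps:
D(l) = 2 - (-197 + l)/(3*l) (D(l) = 2 - (l - 197)/(l + (l + l)) = 2 - (-197 + l)/(l + 2*l) = 2 - (-197 + l)/(3*l))
-2616/(-16291) + D(58)/34277 = -2616/(-16291) + ((1/3)*(197 + 5*58)/58)/34277 = -2616*(-1/16291) + ((1/3)*(1/58)*(197 + 290))*(1/34277) = 2616/16291 + ((1/3)*(1/58)*487)*(1/34277) = 2616/16291 + (487/174)*(1/34277) = 2616/16291 + 487/5964198 = 15610275685/97162749618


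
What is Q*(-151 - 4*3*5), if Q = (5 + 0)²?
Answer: -5275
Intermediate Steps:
Q = 25 (Q = 5² = 25)
Q*(-151 - 4*3*5) = 25*(-151 - 4*3*5) = 25*(-151 - 12*5) = 25*(-151 - 60) = 25*(-211) = -5275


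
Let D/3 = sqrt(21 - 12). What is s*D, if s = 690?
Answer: 6210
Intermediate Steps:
D = 9 (D = 3*sqrt(21 - 12) = 3*sqrt(9) = 3*3 = 9)
s*D = 690*9 = 6210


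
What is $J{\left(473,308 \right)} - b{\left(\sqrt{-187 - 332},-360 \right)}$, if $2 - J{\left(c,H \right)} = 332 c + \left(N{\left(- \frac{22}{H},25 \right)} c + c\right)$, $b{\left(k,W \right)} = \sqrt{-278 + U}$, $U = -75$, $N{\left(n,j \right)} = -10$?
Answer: $-152777 - i \sqrt{353} \approx -1.5278 \cdot 10^{5} - 18.788 i$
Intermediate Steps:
$b{\left(k,W \right)} = i \sqrt{353}$ ($b{\left(k,W \right)} = \sqrt{-278 - 75} = \sqrt{-353} = i \sqrt{353}$)
$J{\left(c,H \right)} = 2 - 323 c$ ($J{\left(c,H \right)} = 2 - \left(332 c + \left(- 10 c + c\right)\right) = 2 - \left(332 c - 9 c\right) = 2 - 323 c$)
$J{\left(473,308 \right)} - b{\left(\sqrt{-187 - 332},-360 \right)} = \left(2 - 152779\right) - i \sqrt{353} = -152777 - i \sqrt{353}$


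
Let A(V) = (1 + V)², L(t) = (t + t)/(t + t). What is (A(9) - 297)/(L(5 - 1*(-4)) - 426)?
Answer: 197/425 ≈ 0.46353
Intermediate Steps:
L(t) = 1 (L(t) = (2*t)/((2*t)) = (2*t)*(1/(2*t)) = 1)
(A(9) - 297)/(L(5 - 1*(-4)) - 426) = ((1 + 9)² - 297)/(1 - 426) = (10² - 297)/(-425) = (100 - 297)*(-1/425) = -197*(-1/425) = 197/425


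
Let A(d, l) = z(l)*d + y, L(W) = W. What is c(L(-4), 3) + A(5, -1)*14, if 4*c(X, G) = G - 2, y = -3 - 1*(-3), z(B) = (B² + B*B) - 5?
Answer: -839/4 ≈ -209.75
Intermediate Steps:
z(B) = -5 + 2*B² (z(B) = (B² + B²) - 5 = 2*B² - 5 = -5 + 2*B²)
y = 0 (y = -3 + 3 = 0)
c(X, G) = -½ + G/4 (c(X, G) = (G - 2)/4 = (-2 + G)/4 = -½ + G/4)
A(d, l) = d*(-5 + 2*l²) (A(d, l) = (-5 + 2*l²)*d + 0 = d*(-5 + 2*l²) + 0 = d*(-5 + 2*l²))
c(L(-4), 3) + A(5, -1)*14 = (-½ + (¼)*3) + (5*(-5 + 2*(-1)²))*14 = (-½ + ¾) + (5*(-5 + 2*1))*14 = ¼ + (5*(-5 + 2))*14 = ¼ + (5*(-3))*14 = ¼ - 15*14 = ¼ - 210 = -839/4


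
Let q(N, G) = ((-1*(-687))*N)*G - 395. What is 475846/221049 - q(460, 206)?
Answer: -14390228635679/221049 ≈ -6.5100e+7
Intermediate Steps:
q(N, G) = -395 + 687*G*N (q(N, G) = (687*N)*G - 395 = 687*G*N - 395 = -395 + 687*G*N)
475846/221049 - q(460, 206) = 475846/221049 - (-395 + 687*206*460) = 475846*(1/221049) - (-395 + 65100120) = 475846/221049 - 1*65099725 = 475846/221049 - 65099725 = -14390228635679/221049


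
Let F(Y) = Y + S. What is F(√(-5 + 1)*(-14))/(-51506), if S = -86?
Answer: 43/25753 + 2*I/3679 ≈ 0.0016697 + 0.00054363*I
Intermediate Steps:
F(Y) = -86 + Y (F(Y) = Y - 86 = -86 + Y)
F(√(-5 + 1)*(-14))/(-51506) = (-86 + √(-5 + 1)*(-14))/(-51506) = (-86 + √(-4)*(-14))*(-1/51506) = (-86 + (2*I)*(-14))*(-1/51506) = (-86 - 28*I)*(-1/51506) = 43/25753 + 2*I/3679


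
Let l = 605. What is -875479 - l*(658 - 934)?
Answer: -708499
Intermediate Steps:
-875479 - l*(658 - 934) = -875479 - 605*(658 - 934) = -875479 - 605*(-276) = -875479 - 1*(-166980) = -875479 + 166980 = -708499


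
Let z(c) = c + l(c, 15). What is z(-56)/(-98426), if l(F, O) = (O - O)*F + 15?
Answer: 41/98426 ≈ 0.00041656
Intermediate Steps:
l(F, O) = 15 (l(F, O) = 0*F + 15 = 0 + 15 = 15)
z(c) = 15 + c (z(c) = c + 15 = 15 + c)
z(-56)/(-98426) = (15 - 56)/(-98426) = -41*(-1/98426) = 41/98426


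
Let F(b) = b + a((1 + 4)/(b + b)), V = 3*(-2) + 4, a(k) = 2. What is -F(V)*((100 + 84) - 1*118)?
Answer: 0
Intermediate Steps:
V = -2 (V = -6 + 4 = -2)
F(b) = 2 + b (F(b) = b + 2 = 2 + b)
-F(V)*((100 + 84) - 1*118) = -(2 - 2)*((100 + 84) - 1*118) = -0*(184 - 118) = -0*66 = -1*0 = 0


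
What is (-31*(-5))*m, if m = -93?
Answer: -14415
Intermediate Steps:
(-31*(-5))*m = -31*(-5)*(-93) = 155*(-93) = -14415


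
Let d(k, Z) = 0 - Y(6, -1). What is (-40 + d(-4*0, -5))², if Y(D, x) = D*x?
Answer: 1156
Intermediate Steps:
d(k, Z) = 6 (d(k, Z) = 0 - 6*(-1) = 0 - 1*(-6) = 0 + 6 = 6)
(-40 + d(-4*0, -5))² = (-40 + 6)² = (-34)² = 1156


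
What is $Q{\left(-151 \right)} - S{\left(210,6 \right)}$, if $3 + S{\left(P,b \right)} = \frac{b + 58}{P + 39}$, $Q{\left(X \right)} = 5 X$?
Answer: $- \frac{187312}{249} \approx -752.26$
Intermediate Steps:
$S{\left(P,b \right)} = -3 + \frac{58 + b}{39 + P}$ ($S{\left(P,b \right)} = -3 + \frac{b + 58}{P + 39} = -3 + \frac{58 + b}{39 + P}$)
$Q{\left(-151 \right)} - S{\left(210,6 \right)} = 5 \left(-151\right) - \frac{-59 + 6 - 630}{39 + 210} = -755 - \frac{-59 + 6 - 630}{249} = -755 - \frac{1}{249} \left(-683\right) = -755 - - \frac{683}{249} = -755 + \frac{683}{249} = - \frac{187312}{249}$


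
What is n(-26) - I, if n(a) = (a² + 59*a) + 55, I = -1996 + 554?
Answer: 639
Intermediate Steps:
I = -1442
n(a) = 55 + a² + 59*a
n(-26) - I = (55 + (-26)² + 59*(-26)) - 1*(-1442) = (55 + 676 - 1534) + 1442 = -803 + 1442 = 639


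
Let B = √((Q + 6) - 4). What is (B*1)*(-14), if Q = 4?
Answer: -14*√6 ≈ -34.293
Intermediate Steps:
B = √6 (B = √((4 + 6) - 4) = √(10 - 4) = √6 ≈ 2.4495)
(B*1)*(-14) = (√6*1)*(-14) = √6*(-14) = -14*√6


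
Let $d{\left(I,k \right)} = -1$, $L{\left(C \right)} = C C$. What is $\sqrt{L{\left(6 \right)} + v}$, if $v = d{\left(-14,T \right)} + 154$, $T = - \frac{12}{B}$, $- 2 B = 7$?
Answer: $3 \sqrt{21} \approx 13.748$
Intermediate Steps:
$B = - \frac{7}{2}$ ($B = \left(- \frac{1}{2}\right) 7 = - \frac{7}{2} \approx -3.5$)
$T = \frac{24}{7}$ ($T = - \frac{12}{- \frac{7}{2}} = \left(-12\right) \left(- \frac{2}{7}\right) = \frac{24}{7} \approx 3.4286$)
$L{\left(C \right)} = C^{2}$
$v = 153$ ($v = -1 + 154 = 153$)
$\sqrt{L{\left(6 \right)} + v} = \sqrt{6^{2} + 153} = \sqrt{36 + 153} = \sqrt{189} = 3 \sqrt{21}$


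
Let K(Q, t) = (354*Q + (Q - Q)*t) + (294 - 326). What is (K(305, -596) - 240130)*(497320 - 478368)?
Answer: -2505302784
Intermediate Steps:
K(Q, t) = -32 + 354*Q (K(Q, t) = (354*Q + 0*t) - 32 = (354*Q + 0) - 32 = 354*Q - 32 = -32 + 354*Q)
(K(305, -596) - 240130)*(497320 - 478368) = ((-32 + 354*305) - 240130)*(497320 - 478368) = ((-32 + 107970) - 240130)*18952 = (107938 - 240130)*18952 = -132192*18952 = -2505302784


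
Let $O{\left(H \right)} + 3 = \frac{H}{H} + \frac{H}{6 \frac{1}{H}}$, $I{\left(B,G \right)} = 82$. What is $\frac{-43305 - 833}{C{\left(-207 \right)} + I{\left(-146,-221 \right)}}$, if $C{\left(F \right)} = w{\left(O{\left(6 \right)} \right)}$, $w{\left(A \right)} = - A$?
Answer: $- \frac{22069}{39} \approx -565.87$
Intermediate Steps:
$O{\left(H \right)} = -2 + \frac{H^{2}}{6}$ ($O{\left(H \right)} = -3 + \left(\frac{H}{H} + \frac{H}{6 \frac{1}{H}}\right) = -3 + \left(1 + H \frac{H}{6}\right) = -3 + \left(1 + \frac{H^{2}}{6}\right) = -2 + \frac{H^{2}}{6}$)
$C{\left(F \right)} = -4$ ($C{\left(F \right)} = - (-2 + \frac{6^{2}}{6}) = - (-2 + \frac{1}{6} \cdot 36) = - (-2 + 6) = \left(-1\right) 4 = -4$)
$\frac{-43305 - 833}{C{\left(-207 \right)} + I{\left(-146,-221 \right)}} = \frac{-43305 - 833}{-4 + 82} = - \frac{44138}{78} = \left(-44138\right) \frac{1}{78} = - \frac{22069}{39}$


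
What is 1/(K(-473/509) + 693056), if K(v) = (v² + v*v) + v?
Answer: 259081/179557848237 ≈ 1.4429e-6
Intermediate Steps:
K(v) = v + 2*v² (K(v) = (v² + v²) + v = 2*v² + v = v + 2*v²)
1/(K(-473/509) + 693056) = 1/((-473/509)*(1 + 2*(-473/509)) + 693056) = 1/((-473*1/509)*(1 + 2*(-473*1/509)) + 693056) = 1/(-473*(1 + 2*(-473/509))/509 + 693056) = 1/(-473*(1 - 946/509)/509 + 693056) = 1/(-473/509*(-437/509) + 693056) = 1/(206701/259081 + 693056) = 1/(179557848237/259081) = 259081/179557848237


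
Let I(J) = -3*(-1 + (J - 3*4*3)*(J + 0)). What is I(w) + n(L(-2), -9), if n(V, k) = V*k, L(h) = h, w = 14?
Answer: 945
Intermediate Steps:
I(J) = 3 - 3*J*(-36 + J) (I(J) = -3*(-1 + (J - 12*3)*J) = -3*(-1 + (J - 36)*J) = -3*(-1 + (-36 + J)*J) = -3*(-1 + J*(-36 + J)) = 3 - 3*J*(-36 + J))
I(w) + n(L(-2), -9) = (3 - 3*14² + 108*14) - 2*(-9) = (3 - 3*196 + 1512) + 18 = (3 - 588 + 1512) + 18 = 927 + 18 = 945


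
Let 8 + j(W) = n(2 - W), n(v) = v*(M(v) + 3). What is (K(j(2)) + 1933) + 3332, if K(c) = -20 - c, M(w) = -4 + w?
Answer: 5253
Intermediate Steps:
n(v) = v*(-1 + v) (n(v) = v*((-4 + v) + 3) = v*(-1 + v))
j(W) = -8 + (1 - W)*(2 - W) (j(W) = -8 + (2 - W)*(-1 + (2 - W)) = -8 + (2 - W)*(1 - W) = -8 + (1 - W)*(2 - W))
(K(j(2)) + 1933) + 3332 = ((-20 - (-8 + (-1 + 2)*(-2 + 2))) + 1933) + 3332 = ((-20 - (-8 + 1*0)) + 1933) + 3332 = ((-20 - (-8 + 0)) + 1933) + 3332 = ((-20 - 1*(-8)) + 1933) + 3332 = ((-20 + 8) + 1933) + 3332 = (-12 + 1933) + 3332 = 1921 + 3332 = 5253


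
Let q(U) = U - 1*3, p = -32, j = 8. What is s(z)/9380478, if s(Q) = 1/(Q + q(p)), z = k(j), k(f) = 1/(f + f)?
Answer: -8/2621843601 ≈ -3.0513e-9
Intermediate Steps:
k(f) = 1/(2*f)
z = 1/16 (z = (1/2)/8 = (1/2)*(1/8) = 1/16 ≈ 0.062500)
q(U) = -3 + U (q(U) = U - 3 = -3 + U)
s(Q) = 1/(-35 + Q) (s(Q) = 1/(Q + (-3 - 32)) = 1/(Q - 35) = 1/(-35 + Q))
s(z)/9380478 = 1/((-35 + 1/16)*9380478) = (1/9380478)/(-559/16) = -16/559*1/9380478 = -8/2621843601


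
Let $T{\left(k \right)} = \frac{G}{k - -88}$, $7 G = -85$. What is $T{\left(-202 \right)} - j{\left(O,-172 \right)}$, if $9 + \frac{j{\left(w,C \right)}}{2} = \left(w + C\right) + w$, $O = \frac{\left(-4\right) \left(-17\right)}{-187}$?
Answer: $\frac{3191339}{8778} \approx 363.56$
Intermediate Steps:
$G = - \frac{85}{7}$ ($G = \frac{1}{7} \left(-85\right) = - \frac{85}{7} \approx -12.143$)
$T{\left(k \right)} = - \frac{85}{7 \left(88 + k\right)}$ ($T{\left(k \right)} = - \frac{85}{7 \left(k - -88\right)} = - \frac{85}{7 \left(k + 88\right)} = - \frac{85}{7 \left(88 + k\right)}$)
$O = - \frac{4}{11}$ ($O = 68 \left(- \frac{1}{187}\right) = - \frac{4}{11} \approx -0.36364$)
$j{\left(w,C \right)} = -18 + 2 C + 4 w$ ($j{\left(w,C \right)} = -18 + 2 \left(\left(w + C\right) + w\right) = -18 + 2 \left(\left(C + w\right) + w\right) = -18 + 2 \left(C + 2 w\right) = -18 + \left(2 C + 4 w\right) = -18 + 2 C + 4 w$)
$T{\left(-202 \right)} - j{\left(O,-172 \right)} = - \frac{85}{616 + 7 \left(-202\right)} - \left(-18 + 2 \left(-172\right) + 4 \left(- \frac{4}{11}\right)\right) = - \frac{85}{616 - 1414} - \left(-18 - 344 - \frac{16}{11}\right) = - \frac{85}{-798} - - \frac{3998}{11} = \left(-85\right) \left(- \frac{1}{798}\right) + \frac{3998}{11} = \frac{85}{798} + \frac{3998}{11} = \frac{3191339}{8778}$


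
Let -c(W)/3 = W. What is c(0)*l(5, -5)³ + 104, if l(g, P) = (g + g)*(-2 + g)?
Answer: 104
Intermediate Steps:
l(g, P) = 2*g*(-2 + g) (l(g, P) = (2*g)*(-2 + g) = 2*g*(-2 + g))
c(W) = -3*W
c(0)*l(5, -5)³ + 104 = (-3*0)*(2*5*(-2 + 5))³ + 104 = 0*(2*5*3)³ + 104 = 0*30³ + 104 = 0*27000 + 104 = 0 + 104 = 104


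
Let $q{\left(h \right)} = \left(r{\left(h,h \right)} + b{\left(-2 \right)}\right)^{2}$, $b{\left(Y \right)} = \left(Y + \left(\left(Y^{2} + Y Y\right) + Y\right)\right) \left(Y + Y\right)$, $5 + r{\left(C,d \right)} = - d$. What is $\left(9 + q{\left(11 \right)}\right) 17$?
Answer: $17561$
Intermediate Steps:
$r{\left(C,d \right)} = -5 - d$
$b{\left(Y \right)} = 2 Y \left(2 Y + 2 Y^{2}\right)$ ($b{\left(Y \right)} = \left(Y + \left(\left(Y^{2} + Y^{2}\right) + Y\right)\right) 2 Y = \left(Y + \left(2 Y^{2} + Y\right)\right) 2 Y = \left(Y + \left(Y + 2 Y^{2}\right)\right) 2 Y = \left(2 Y + 2 Y^{2}\right) 2 Y = 2 Y \left(2 Y + 2 Y^{2}\right)$)
$q{\left(h \right)} = \left(-21 - h\right)^{2}$ ($q{\left(h \right)} = \left(\left(-5 - h\right) + 4 \left(-2\right)^{2} \left(1 - 2\right)\right)^{2} = \left(\left(-5 - h\right) + 4 \cdot 4 \left(-1\right)\right)^{2} = \left(\left(-5 - h\right) - 16\right)^{2} = \left(-21 - h\right)^{2}$)
$\left(9 + q{\left(11 \right)}\right) 17 = \left(9 + \left(21 + 11\right)^{2}\right) 17 = \left(9 + 32^{2}\right) 17 = \left(9 + 1024\right) 17 = 1033 \cdot 17 = 17561$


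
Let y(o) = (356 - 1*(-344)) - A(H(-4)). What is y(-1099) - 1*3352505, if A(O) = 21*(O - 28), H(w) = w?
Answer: -3351133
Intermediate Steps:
A(O) = -588 + 21*O (A(O) = 21*(-28 + O) = -588 + 21*O)
y(o) = 1372 (y(o) = (356 - 1*(-344)) - (-588 + 21*(-4)) = (356 + 344) - (-588 - 84) = 700 - 1*(-672) = 700 + 672 = 1372)
y(-1099) - 1*3352505 = 1372 - 1*3352505 = 1372 - 3352505 = -3351133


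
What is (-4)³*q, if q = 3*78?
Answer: -14976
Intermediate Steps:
q = 234
(-4)³*q = (-4)³*234 = -64*234 = -14976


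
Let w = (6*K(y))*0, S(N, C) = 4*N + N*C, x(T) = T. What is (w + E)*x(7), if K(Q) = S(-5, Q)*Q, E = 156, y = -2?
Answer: 1092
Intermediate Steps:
S(N, C) = 4*N + C*N
K(Q) = Q*(-20 - 5*Q) (K(Q) = (-5*(4 + Q))*Q = (-20 - 5*Q)*Q = Q*(-20 - 5*Q))
w = 0 (w = (6*(5*(-2)*(-4 - 1*(-2))))*0 = (6*(5*(-2)*(-4 + 2)))*0 = (6*(5*(-2)*(-2)))*0 = (6*20)*0 = 120*0 = 0)
(w + E)*x(7) = (0 + 156)*7 = 156*7 = 1092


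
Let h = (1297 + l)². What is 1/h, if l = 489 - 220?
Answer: 1/2452356 ≈ 4.0777e-7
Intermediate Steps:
l = 269
h = 2452356 (h = (1297 + 269)² = 1566² = 2452356)
1/h = 1/2452356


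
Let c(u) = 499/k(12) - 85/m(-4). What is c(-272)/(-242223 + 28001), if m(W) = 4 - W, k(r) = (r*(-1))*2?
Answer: 377/2570664 ≈ 0.00014665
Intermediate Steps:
k(r) = -2*r (k(r) = -r*2 = -2*r)
c(u) = -377/12 (c(u) = 499/((-2*12)) - 85/(4 - 1*(-4)) = 499/(-24) - 85/(4 + 4) = 499*(-1/24) - 85/8 = -499/24 - 85*1/8 = -499/24 - 85/8 = -377/12)
c(-272)/(-242223 + 28001) = -377/(12*(-242223 + 28001)) = -377/12/(-214222) = -377/12*(-1/214222) = 377/2570664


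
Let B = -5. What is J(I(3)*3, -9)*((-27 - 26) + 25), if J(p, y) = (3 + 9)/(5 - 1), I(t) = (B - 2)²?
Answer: -84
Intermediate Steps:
I(t) = 49 (I(t) = (-5 - 2)² = (-7)² = 49)
J(p, y) = 3 (J(p, y) = 12/4 = 12*(¼) = 3)
J(I(3)*3, -9)*((-27 - 26) + 25) = 3*((-27 - 26) + 25) = 3*(-53 + 25) = 3*(-28) = -84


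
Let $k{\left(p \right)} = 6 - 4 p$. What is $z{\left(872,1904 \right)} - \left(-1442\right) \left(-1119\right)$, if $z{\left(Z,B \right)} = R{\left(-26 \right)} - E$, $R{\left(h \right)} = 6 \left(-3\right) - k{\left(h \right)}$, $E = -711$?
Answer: $-1613015$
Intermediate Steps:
$R{\left(h \right)} = -24 + 4 h$ ($R{\left(h \right)} = 6 \left(-3\right) - \left(6 - 4 h\right) = -18 + \left(-6 + 4 h\right) = -24 + 4 h$)
$z{\left(Z,B \right)} = 583$ ($z{\left(Z,B \right)} = \left(-24 + 4 \left(-26\right)\right) - -711 = \left(-24 - 104\right) + 711 = -128 + 711 = 583$)
$z{\left(872,1904 \right)} - \left(-1442\right) \left(-1119\right) = 583 - \left(-1442\right) \left(-1119\right) = 583 - 1613598 = -1613015$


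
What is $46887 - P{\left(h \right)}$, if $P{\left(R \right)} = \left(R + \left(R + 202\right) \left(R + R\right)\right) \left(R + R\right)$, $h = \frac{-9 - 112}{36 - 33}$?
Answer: $- \frac{27225437}{27} \approx -1.0084 \cdot 10^{6}$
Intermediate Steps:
$h = - \frac{121}{3} \approx -40.333$
$P{\left(R \right)} = 2 R \left(R + 2 R \left(202 + R\right)\right)$ ($P{\left(R \right)} = \left(R + \left(202 + R\right) 2 R\right) 2 R = \left(R + 2 R \left(202 + R\right)\right) 2 R = 2 R \left(R + 2 R \left(202 + R\right)\right)$)
$46887 - P{\left(h \right)} = 46887 - \left(- \frac{121}{3}\right)^{2} \left(810 + 4 \left(- \frac{121}{3}\right)\right) = 46887 - \frac{14641 \left(810 - \frac{484}{3}\right)}{9} = 46887 - \frac{14641}{9} \cdot \frac{1946}{3} = 46887 - \frac{28491386}{27} = - \frac{27225437}{27}$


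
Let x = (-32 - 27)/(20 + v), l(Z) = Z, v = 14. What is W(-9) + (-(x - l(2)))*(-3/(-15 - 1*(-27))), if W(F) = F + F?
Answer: -2575/136 ≈ -18.934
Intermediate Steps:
x = -59/34 (x = (-32 - 27)/(20 + 14) = -59/34 ≈ -1.7353)
W(F) = 2*F
W(-9) + (-(x - l(2)))*(-3/(-15 - 1*(-27))) = 2*(-9) + (-(-59/34 - 1*2))*(-3/(-15 - 1*(-27))) = -18 + (-(-59/34 - 2))*(-3/(-15 + 27)) = -18 + (-1*(-127/34))*(-3/12) = -18 + 127*(-3*1/12)/34 = -18 + (127/34)*(-1/4) = -18 - 127/136 = -2575/136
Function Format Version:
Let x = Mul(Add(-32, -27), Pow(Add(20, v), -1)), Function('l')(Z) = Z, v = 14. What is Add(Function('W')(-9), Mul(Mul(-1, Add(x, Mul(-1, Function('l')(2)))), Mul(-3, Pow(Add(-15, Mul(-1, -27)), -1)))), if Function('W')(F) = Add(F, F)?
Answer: Rational(-2575, 136) ≈ -18.934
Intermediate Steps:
x = Rational(-59, 34) (x = Mul(Add(-32, -27), Pow(Add(20, 14), -1)) = Mul(-59, Pow(34, -1)) = Mul(-59, Rational(1, 34)) = Rational(-59, 34) ≈ -1.7353)
Function('W')(F) = Mul(2, F)
Add(Function('W')(-9), Mul(Mul(-1, Add(x, Mul(-1, Function('l')(2)))), Mul(-3, Pow(Add(-15, Mul(-1, -27)), -1)))) = Add(Mul(2, -9), Mul(Mul(-1, Add(Rational(-59, 34), Mul(-1, 2))), Mul(-3, Pow(Add(-15, Mul(-1, -27)), -1)))) = Add(-18, Mul(Mul(-1, Add(Rational(-59, 34), -2)), Mul(-3, Pow(Add(-15, 27), -1)))) = Add(-18, Mul(Mul(-1, Rational(-127, 34)), Mul(-3, Pow(12, -1)))) = Add(-18, Mul(Rational(127, 34), Mul(-3, Rational(1, 12)))) = Add(-18, Mul(Rational(127, 34), Rational(-1, 4))) = Add(-18, Rational(-127, 136)) = Rational(-2575, 136)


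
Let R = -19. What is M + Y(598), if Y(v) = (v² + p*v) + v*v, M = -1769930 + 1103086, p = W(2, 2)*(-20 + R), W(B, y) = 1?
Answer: 25042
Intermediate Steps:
p = -39 (p = 1*(-20 - 19) = 1*(-39) = -39)
M = -666844
Y(v) = -39*v + 2*v² (Y(v) = (v² - 39*v) + v*v = (v² - 39*v) + v² = -39*v + 2*v²)
M + Y(598) = -666844 + 598*(-39 + 2*598) = -666844 + 598*(-39 + 1196) = -666844 + 598*1157 = -666844 + 691886 = 25042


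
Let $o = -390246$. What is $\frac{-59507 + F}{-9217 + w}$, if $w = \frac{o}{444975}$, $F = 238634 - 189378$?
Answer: $\frac{1520479575}{1367241607} \approx 1.1121$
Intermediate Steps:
$F = 49256$
$w = - \frac{130082}{148325}$ ($w = - \frac{390246}{444975} = \left(-390246\right) \frac{1}{444975} = - \frac{130082}{148325} \approx -0.87701$)
$\frac{-59507 + F}{-9217 + w} = \frac{-59507 + 49256}{-9217 - \frac{130082}{148325}} = - \frac{10251}{- \frac{1367241607}{148325}} = \left(-10251\right) \left(- \frac{148325}{1367241607}\right) = \frac{1520479575}{1367241607}$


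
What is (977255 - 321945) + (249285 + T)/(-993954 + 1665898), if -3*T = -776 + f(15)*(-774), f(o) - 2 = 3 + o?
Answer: 1320995632031/2015832 ≈ 6.5531e+5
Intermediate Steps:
f(o) = 5 + o (f(o) = 2 + (3 + o) = 5 + o)
T = 16256/3 (T = -(-776 + (5 + 15)*(-774))/3 = -(-776 + 20*(-774))/3 = -(-776 - 15480)/3 = -⅓*(-16256) = 16256/3 ≈ 5418.7)
(977255 - 321945) + (249285 + T)/(-993954 + 1665898) = (977255 - 321945) + (249285 + 16256/3)/(-993954 + 1665898) = 655310 + (764111/3)/671944 = 655310 + (764111/3)*(1/671944) = 655310 + 764111/2015832 = 1320995632031/2015832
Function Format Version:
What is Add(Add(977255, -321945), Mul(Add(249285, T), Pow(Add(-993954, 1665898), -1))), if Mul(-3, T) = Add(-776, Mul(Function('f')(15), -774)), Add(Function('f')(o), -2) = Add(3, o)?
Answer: Rational(1320995632031, 2015832) ≈ 6.5531e+5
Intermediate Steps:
Function('f')(o) = Add(5, o) (Function('f')(o) = Add(2, Add(3, o)) = Add(5, o))
T = Rational(16256, 3) (T = Mul(Rational(-1, 3), Add(-776, Mul(Add(5, 15), -774))) = Mul(Rational(-1, 3), Add(-776, Mul(20, -774))) = Mul(Rational(-1, 3), Add(-776, -15480)) = Mul(Rational(-1, 3), -16256) = Rational(16256, 3) ≈ 5418.7)
Add(Add(977255, -321945), Mul(Add(249285, T), Pow(Add(-993954, 1665898), -1))) = Add(Add(977255, -321945), Mul(Add(249285, Rational(16256, 3)), Pow(Add(-993954, 1665898), -1))) = Add(655310, Mul(Rational(764111, 3), Pow(671944, -1))) = Add(655310, Mul(Rational(764111, 3), Rational(1, 671944))) = Add(655310, Rational(764111, 2015832)) = Rational(1320995632031, 2015832)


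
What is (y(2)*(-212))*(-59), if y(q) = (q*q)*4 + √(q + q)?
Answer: 225144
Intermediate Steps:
y(q) = 4*q² + √2*√q (y(q) = q²*4 + √(2*q) = 4*q² + √2*√q)
(y(2)*(-212))*(-59) = ((4*2² + √2*√2)*(-212))*(-59) = ((4*4 + 2)*(-212))*(-59) = ((16 + 2)*(-212))*(-59) = (18*(-212))*(-59) = -3816*(-59) = 225144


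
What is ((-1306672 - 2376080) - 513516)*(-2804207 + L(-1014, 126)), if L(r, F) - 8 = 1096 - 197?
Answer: 11763398084400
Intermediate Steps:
L(r, F) = 907 (L(r, F) = 8 + (1096 - 197) = 8 + 899 = 907)
((-1306672 - 2376080) - 513516)*(-2804207 + L(-1014, 126)) = ((-1306672 - 2376080) - 513516)*(-2804207 + 907) = (-3682752 - 513516)*(-2803300) = -4196268*(-2803300) = 11763398084400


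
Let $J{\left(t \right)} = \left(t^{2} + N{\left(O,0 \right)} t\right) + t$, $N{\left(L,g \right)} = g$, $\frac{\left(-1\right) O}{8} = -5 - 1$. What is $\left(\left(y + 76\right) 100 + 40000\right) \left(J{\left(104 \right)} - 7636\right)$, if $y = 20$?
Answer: $162886400$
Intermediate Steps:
$O = 48$ ($O = - 8 \left(-5 - 1\right) = \left(-8\right) \left(-6\right) = 48$)
$J{\left(t \right)} = t + t^{2}$ ($J{\left(t \right)} = \left(t^{2} + 0 t\right) + t = \left(t^{2} + 0\right) + t = t^{2} + t = t + t^{2}$)
$\left(\left(y + 76\right) 100 + 40000\right) \left(J{\left(104 \right)} - 7636\right) = \left(\left(20 + 76\right) 100 + 40000\right) \left(104 \left(1 + 104\right) - 7636\right) = \left(96 \cdot 100 + 40000\right) \left(104 \cdot 105 - 7636\right) = \left(9600 + 40000\right) \left(10920 - 7636\right) = 49600 \cdot 3284 = 162886400$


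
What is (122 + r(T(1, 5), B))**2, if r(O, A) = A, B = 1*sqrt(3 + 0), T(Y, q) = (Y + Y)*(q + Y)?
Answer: (122 + sqrt(3))**2 ≈ 15310.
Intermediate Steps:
T(Y, q) = 2*Y*(Y + q) (T(Y, q) = (2*Y)*(Y + q) = 2*Y*(Y + q))
B = sqrt(3) (B = 1*sqrt(3) = sqrt(3) ≈ 1.7320)
(122 + r(T(1, 5), B))**2 = (122 + sqrt(3))**2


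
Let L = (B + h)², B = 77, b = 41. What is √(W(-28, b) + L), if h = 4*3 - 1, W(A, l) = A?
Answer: 2*√1929 ≈ 87.841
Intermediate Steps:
h = 11 (h = 12 - 1 = 11)
L = 7744 (L = (77 + 11)² = 88² = 7744)
√(W(-28, b) + L) = √(-28 + 7744) = √7716 = 2*√1929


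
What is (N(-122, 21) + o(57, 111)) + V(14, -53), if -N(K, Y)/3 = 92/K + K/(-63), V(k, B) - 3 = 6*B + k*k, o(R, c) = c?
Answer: -14792/1281 ≈ -11.547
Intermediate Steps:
V(k, B) = 3 + k**2 + 6*B (V(k, B) = 3 + (6*B + k*k) = 3 + (6*B + k**2) = 3 + (k**2 + 6*B) = 3 + k**2 + 6*B)
N(K, Y) = -276/K + K/21 (N(K, Y) = -3*(92/K + K/(-63)) = -3*(92/K + K*(-1/63)) = -3*(92/K - K/63) = -276/K + K/21)
(N(-122, 21) + o(57, 111)) + V(14, -53) = ((-276/(-122) + (1/21)*(-122)) + 111) + (3 + 14**2 + 6*(-53)) = ((-276*(-1/122) - 122/21) + 111) + (3 + 196 - 318) = ((138/61 - 122/21) + 111) - 119 = (-4544/1281 + 111) - 119 = 137647/1281 - 119 = -14792/1281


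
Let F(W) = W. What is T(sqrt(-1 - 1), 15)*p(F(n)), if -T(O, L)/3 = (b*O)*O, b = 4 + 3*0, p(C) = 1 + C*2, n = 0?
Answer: 24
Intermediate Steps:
p(C) = 1 + 2*C
b = 4 (b = 4 + 0 = 4)
T(O, L) = -12*O**2 (T(O, L) = -3*4*O*O = -12*O**2)
T(sqrt(-1 - 1), 15)*p(F(n)) = (-12*(sqrt(-1 - 1))**2)*(1 + 2*0) = (-12*(sqrt(-2))**2)*(1 + 0) = -12*(I*sqrt(2))**2*1 = -12*(-2)*1 = 24*1 = 24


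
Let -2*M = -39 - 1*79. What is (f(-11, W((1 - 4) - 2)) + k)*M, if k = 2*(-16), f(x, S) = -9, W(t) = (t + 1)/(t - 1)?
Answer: -2419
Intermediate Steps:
W(t) = (1 + t)/(-1 + t)
k = -32
M = 59 (M = -(-39 - 1*79)/2 = -(-39 - 79)/2 = -½*(-118) = 59)
(f(-11, W((1 - 4) - 2)) + k)*M = (-9 - 32)*59 = -41*59 = -2419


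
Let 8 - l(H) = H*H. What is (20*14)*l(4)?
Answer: -2240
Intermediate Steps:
l(H) = 8 - H² (l(H) = 8 - H*H = 8 - H²)
(20*14)*l(4) = (20*14)*(8 - 1*4²) = 280*(8 - 1*16) = 280*(8 - 16) = 280*(-8) = -2240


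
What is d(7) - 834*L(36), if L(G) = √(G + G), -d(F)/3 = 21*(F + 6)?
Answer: -819 - 5004*√2 ≈ -7895.7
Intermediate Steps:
d(F) = -378 - 63*F (d(F) = -63*(F + 6) = -63*(6 + F) = -3*(126 + 21*F) = -378 - 63*F)
L(G) = √2*√G (L(G) = √(2*G) = √2*√G)
d(7) - 834*L(36) = (-378 - 63*7) - 834*√2*√36 = (-378 - 441) - 834*√2*6 = -819 - 5004*√2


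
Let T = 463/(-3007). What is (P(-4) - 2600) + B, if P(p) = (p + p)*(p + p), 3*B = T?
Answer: -22877719/9021 ≈ -2536.1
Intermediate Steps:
T = -463/3007 (T = 463*(-1/3007) = -463/3007 ≈ -0.15397)
B = -463/9021 (B = (1/3)*(-463/3007) = -463/9021 ≈ -0.051325)
P(p) = 4*p**2 (P(p) = (2*p)*(2*p) = 4*p**2)
(P(-4) - 2600) + B = (4*(-4)**2 - 2600) - 463/9021 = (4*16 - 2600) - 463/9021 = (64 - 2600) - 463/9021 = -2536 - 463/9021 = -22877719/9021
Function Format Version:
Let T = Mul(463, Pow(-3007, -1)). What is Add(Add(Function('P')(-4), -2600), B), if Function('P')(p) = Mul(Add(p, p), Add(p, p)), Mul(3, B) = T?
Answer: Rational(-22877719, 9021) ≈ -2536.1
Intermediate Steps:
T = Rational(-463, 3007) (T = Mul(463, Rational(-1, 3007)) = Rational(-463, 3007) ≈ -0.15397)
B = Rational(-463, 9021) (B = Mul(Rational(1, 3), Rational(-463, 3007)) = Rational(-463, 9021) ≈ -0.051325)
Function('P')(p) = Mul(4, Pow(p, 2)) (Function('P')(p) = Mul(Mul(2, p), Mul(2, p)) = Mul(4, Pow(p, 2)))
Add(Add(Function('P')(-4), -2600), B) = Add(Add(Mul(4, Pow(-4, 2)), -2600), Rational(-463, 9021)) = Add(Add(Mul(4, 16), -2600), Rational(-463, 9021)) = Add(Add(64, -2600), Rational(-463, 9021)) = Add(-2536, Rational(-463, 9021)) = Rational(-22877719, 9021)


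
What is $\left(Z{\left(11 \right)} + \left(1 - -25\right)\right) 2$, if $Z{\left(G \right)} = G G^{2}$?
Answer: $2714$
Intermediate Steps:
$Z{\left(G \right)} = G^{3}$
$\left(Z{\left(11 \right)} + \left(1 - -25\right)\right) 2 = \left(11^{3} + \left(1 - -25\right)\right) 2 = \left(1331 + \left(1 + 25\right)\right) 2 = \left(1331 + 26\right) 2 = 1357 \cdot 2 = 2714$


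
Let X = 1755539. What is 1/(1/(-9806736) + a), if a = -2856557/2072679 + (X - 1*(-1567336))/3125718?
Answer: -1176555897979070448/370756196465326927 ≈ -3.1734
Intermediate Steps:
a = -75612533363/239948520686 (a = -2856557/2072679 + (1755539 - 1*(-1567336))/3125718 = -2856557*1/2072679 + (1755539 + 1567336)*(1/3125718) = -2856557/2072679 + 3322875*(1/3125718) = -2856557/2072679 + 1107625/1041906 = -75612533363/239948520686 ≈ -0.31512)
1/(1/(-9806736) + a) = 1/(1/(-9806736) - 75612533363/239948520686) = 1/(-1/9806736 - 75612533363/239948520686) = 1/(-370756196465326927/1176555897979070448) = -1176555897979070448/370756196465326927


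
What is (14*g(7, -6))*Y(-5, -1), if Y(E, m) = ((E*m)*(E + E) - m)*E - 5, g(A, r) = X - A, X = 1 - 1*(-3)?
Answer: -10080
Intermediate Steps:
X = 4 (X = 1 + 3 = 4)
g(A, r) = 4 - A
Y(E, m) = -5 + E*(-m + 2*m*E²) (Y(E, m) = ((E*m)*(2*E) - m)*E - 5 = (2*m*E² - m)*E - 5 = (-m + 2*m*E²)*E - 5 = E*(-m + 2*m*E²) - 5 = -5 + E*(-m + 2*m*E²))
(14*g(7, -6))*Y(-5, -1) = (14*(4 - 1*7))*(-5 - 1*(-5)*(-1) + 2*(-1)*(-5)³) = (14*(4 - 7))*(-5 - 5 + 2*(-1)*(-125)) = (14*(-3))*(-5 - 5 + 250) = -42*240 = -10080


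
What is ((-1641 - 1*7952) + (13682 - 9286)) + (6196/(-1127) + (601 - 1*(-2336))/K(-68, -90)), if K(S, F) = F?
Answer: -176999783/33810 ≈ -5235.1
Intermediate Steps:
((-1641 - 1*7952) + (13682 - 9286)) + (6196/(-1127) + (601 - 1*(-2336))/K(-68, -90)) = ((-1641 - 1*7952) + (13682 - 9286)) + (6196/(-1127) + (601 - 1*(-2336))/(-90)) = ((-1641 - 7952) + 4396) + (6196*(-1/1127) + (601 + 2336)*(-1/90)) = (-9593 + 4396) + (-6196/1127 + 2937*(-1/90)) = -5197 + (-6196/1127 - 979/30) = -5197 - 1289213/33810 = -176999783/33810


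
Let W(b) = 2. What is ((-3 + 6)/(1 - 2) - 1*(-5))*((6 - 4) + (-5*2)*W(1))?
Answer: -36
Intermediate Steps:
((-3 + 6)/(1 - 2) - 1*(-5))*((6 - 4) + (-5*2)*W(1)) = ((-3 + 6)/(1 - 2) - 1*(-5))*((6 - 4) - 5*2*2) = (3/(-1) + 5)*(2 - 10*2) = (3*(-1) + 5)*(2 - 20) = (-3 + 5)*(-18) = 2*(-18) = -36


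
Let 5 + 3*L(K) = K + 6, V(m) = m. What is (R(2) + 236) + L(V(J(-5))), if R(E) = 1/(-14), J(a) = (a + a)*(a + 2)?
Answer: 10343/42 ≈ 246.26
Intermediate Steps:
J(a) = 2*a*(2 + a) (J(a) = (2*a)*(2 + a) = 2*a*(2 + a))
R(E) = -1/14
L(K) = ⅓ + K/3 (L(K) = -5/3 + (K + 6)/3 = -5/3 + (6 + K)/3 = -5/3 + (2 + K/3) = ⅓ + K/3)
(R(2) + 236) + L(V(J(-5))) = (-1/14 + 236) + (⅓ + (2*(-5)*(2 - 5))/3) = 3303/14 + (⅓ + (2*(-5)*(-3))/3) = 3303/14 + (⅓ + (⅓)*30) = 3303/14 + (⅓ + 10) = 3303/14 + 31/3 = 10343/42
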